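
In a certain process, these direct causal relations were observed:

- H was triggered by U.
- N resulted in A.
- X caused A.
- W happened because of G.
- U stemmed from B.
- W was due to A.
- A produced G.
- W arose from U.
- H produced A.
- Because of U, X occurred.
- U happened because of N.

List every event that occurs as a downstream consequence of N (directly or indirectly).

A, G, H, U, W, X

Direct effects: U, A.
2 steps out: H, X, G, W.
Not reachable from it: B.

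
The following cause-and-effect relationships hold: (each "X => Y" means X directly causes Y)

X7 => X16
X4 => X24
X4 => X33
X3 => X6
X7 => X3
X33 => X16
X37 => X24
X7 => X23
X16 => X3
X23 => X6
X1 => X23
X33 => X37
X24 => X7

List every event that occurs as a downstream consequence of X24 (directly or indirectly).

Direct effects: X7.
2 steps out: X16, X3, X23.
3 steps out: X6.
Not reachable from it: X4, X33, X1, X37.

X16, X23, X3, X6, X7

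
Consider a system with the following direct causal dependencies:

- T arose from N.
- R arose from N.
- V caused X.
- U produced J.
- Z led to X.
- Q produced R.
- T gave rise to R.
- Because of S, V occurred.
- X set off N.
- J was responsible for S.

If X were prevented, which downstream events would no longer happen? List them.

Downstream of X: N, T, R.
Of those, still caused via another path: R.
The remainder have no surviving cause.

N, T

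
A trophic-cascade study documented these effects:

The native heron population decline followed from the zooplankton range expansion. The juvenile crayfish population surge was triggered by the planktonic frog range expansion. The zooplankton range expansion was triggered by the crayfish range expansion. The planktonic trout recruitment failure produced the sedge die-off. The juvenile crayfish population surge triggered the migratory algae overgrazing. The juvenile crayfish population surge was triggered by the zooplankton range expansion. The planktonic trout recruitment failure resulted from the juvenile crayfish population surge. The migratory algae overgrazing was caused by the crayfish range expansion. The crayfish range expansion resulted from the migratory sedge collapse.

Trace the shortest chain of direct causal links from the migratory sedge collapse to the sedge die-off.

the migratory sedge collapse → the crayfish range expansion
the crayfish range expansion → the zooplankton range expansion
the zooplankton range expansion → the juvenile crayfish population surge
the juvenile crayfish population surge → the planktonic trout recruitment failure
the planktonic trout recruitment failure → the sedge die-off
Length: 5 steps.

the migratory sedge collapse → the crayfish range expansion → the zooplankton range expansion → the juvenile crayfish population surge → the planktonic trout recruitment failure → the sedge die-off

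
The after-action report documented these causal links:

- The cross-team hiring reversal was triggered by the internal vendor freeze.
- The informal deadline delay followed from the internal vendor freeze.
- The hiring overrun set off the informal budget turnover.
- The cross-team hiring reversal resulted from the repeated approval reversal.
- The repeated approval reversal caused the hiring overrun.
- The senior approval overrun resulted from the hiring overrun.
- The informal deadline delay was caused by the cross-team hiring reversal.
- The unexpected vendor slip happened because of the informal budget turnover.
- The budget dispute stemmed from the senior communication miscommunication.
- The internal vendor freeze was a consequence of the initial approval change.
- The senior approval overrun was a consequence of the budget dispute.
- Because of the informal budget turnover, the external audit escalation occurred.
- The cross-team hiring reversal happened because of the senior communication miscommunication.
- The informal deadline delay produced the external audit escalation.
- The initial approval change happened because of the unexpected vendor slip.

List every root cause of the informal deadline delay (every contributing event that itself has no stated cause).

the repeated approval reversal, the senior communication miscommunication

Tracing upstream from the informal deadline delay: the informal deadline delay ← the cross-team hiring reversal ← the senior communication miscommunication.
A separate upstream branch: the informal deadline delay ← the cross-team hiring reversal ← the repeated approval reversal.
Each of those chain origins has no stated cause.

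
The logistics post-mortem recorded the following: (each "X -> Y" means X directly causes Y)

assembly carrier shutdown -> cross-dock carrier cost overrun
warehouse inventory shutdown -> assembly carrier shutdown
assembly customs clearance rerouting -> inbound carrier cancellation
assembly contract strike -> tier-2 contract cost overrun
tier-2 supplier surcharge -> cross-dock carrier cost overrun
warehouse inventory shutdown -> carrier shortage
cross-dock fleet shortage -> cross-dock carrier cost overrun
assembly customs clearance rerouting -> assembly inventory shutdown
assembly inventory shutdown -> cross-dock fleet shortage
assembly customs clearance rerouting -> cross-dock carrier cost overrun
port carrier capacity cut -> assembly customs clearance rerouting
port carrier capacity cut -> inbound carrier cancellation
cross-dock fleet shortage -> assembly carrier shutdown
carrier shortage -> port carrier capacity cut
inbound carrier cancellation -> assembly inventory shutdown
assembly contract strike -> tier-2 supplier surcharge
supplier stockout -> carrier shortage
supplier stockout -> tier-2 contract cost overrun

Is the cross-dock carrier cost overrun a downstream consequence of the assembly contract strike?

Yes

There is a causal chain: the assembly contract strike → the tier-2 supplier surcharge → the cross-dock carrier cost overrun.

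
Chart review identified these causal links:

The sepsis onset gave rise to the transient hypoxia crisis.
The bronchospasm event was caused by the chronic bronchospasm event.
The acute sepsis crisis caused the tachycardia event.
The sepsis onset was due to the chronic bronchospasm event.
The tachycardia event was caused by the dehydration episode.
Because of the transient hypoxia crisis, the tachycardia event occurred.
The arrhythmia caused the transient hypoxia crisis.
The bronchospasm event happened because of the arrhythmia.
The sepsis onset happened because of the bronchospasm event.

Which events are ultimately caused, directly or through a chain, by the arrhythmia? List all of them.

Direct effects: the bronchospasm event, the transient hypoxia crisis.
2 steps out: the sepsis onset, the tachycardia event.
Not reachable from it: the dehydration episode, the chronic bronchospasm event, the acute sepsis crisis.

the bronchospasm event, the sepsis onset, the tachycardia event, the transient hypoxia crisis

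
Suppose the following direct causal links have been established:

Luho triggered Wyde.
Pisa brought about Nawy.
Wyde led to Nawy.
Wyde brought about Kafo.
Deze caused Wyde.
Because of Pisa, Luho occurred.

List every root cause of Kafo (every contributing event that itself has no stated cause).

Deze, Pisa

Tracing upstream from Kafo: Kafo ← Wyde ← Luho ← Pisa.
A separate upstream branch: Kafo ← Wyde ← Deze.
Each of those chain origins has no stated cause.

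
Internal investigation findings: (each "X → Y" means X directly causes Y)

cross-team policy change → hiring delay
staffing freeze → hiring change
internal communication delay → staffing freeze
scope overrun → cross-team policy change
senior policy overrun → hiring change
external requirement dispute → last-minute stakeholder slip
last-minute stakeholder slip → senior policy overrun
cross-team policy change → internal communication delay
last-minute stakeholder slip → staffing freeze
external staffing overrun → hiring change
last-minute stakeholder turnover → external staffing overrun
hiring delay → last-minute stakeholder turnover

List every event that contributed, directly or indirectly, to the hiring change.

the cross-team policy change, the external requirement dispute, the external staffing overrun, the hiring delay, the internal communication delay, the last-minute stakeholder slip, the last-minute stakeholder turnover, the scope overrun, the senior policy overrun, the staffing freeze

Immediate causes of the hiring change: the senior policy overrun, the external staffing overrun, the staffing freeze.
Further upstream: the scope overrun, the cross-team policy change, the hiring delay, the external requirement dispute, the last-minute stakeholder turnover, the last-minute stakeholder slip, the internal communication delay.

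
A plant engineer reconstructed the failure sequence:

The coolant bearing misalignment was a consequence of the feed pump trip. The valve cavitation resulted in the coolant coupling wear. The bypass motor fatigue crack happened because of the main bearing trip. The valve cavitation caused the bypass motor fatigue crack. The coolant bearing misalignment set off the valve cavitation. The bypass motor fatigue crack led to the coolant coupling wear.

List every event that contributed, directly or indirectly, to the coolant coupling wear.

Immediate causes of the coolant coupling wear: the valve cavitation, the bypass motor fatigue crack.
Further upstream: the feed pump trip, the coolant bearing misalignment, the main bearing trip.

the bypass motor fatigue crack, the coolant bearing misalignment, the feed pump trip, the main bearing trip, the valve cavitation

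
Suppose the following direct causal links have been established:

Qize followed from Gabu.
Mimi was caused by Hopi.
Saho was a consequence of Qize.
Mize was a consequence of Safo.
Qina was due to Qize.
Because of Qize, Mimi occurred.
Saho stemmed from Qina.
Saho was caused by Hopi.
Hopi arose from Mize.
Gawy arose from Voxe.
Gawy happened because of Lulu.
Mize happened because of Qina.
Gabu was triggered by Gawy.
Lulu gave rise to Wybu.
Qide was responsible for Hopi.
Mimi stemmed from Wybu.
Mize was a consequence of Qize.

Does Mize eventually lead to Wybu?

Mize leads to Hopi, Saho, Mimi; Wybu is not among them.

No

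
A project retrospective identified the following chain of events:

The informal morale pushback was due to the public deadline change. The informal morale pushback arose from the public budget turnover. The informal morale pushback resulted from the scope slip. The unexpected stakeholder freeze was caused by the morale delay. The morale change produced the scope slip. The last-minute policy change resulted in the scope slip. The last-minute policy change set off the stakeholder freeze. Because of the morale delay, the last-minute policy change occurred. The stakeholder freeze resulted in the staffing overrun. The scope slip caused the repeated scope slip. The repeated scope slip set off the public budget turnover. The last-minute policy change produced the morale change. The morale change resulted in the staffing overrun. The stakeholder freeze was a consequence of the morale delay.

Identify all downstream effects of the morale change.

the informal morale pushback, the public budget turnover, the repeated scope slip, the scope slip, the staffing overrun

Direct effects: the staffing overrun, the scope slip.
2 steps out: the repeated scope slip, the informal morale pushback.
3 steps out: the public budget turnover.
Not reachable from it: the morale delay, the last-minute policy change, the unexpected stakeholder freeze, the public deadline change, the stakeholder freeze.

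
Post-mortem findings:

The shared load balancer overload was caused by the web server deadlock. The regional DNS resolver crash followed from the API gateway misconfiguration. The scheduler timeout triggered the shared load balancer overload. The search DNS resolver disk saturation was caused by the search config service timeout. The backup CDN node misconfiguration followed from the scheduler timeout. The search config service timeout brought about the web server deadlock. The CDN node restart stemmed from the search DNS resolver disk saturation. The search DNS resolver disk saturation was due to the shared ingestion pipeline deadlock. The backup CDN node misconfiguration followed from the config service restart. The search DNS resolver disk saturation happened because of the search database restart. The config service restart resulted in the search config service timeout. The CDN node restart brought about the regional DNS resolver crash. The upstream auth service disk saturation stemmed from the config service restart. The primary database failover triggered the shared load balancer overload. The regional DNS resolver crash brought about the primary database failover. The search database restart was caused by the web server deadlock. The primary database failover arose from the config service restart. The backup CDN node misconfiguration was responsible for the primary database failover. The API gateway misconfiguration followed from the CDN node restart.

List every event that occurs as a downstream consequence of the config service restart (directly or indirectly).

the API gateway misconfiguration, the CDN node restart, the backup CDN node misconfiguration, the primary database failover, the regional DNS resolver crash, the search DNS resolver disk saturation, the search config service timeout, the search database restart, the shared load balancer overload, the upstream auth service disk saturation, the web server deadlock

Direct effects: the backup CDN node misconfiguration, the search config service timeout, the upstream auth service disk saturation, the primary database failover.
2 steps out: the web server deadlock, the search DNS resolver disk saturation, the shared load balancer overload.
3 steps out: the search database restart, the CDN node restart.
4 steps out: the API gateway misconfiguration, the regional DNS resolver crash.
Not reachable from it: the scheduler timeout, the shared ingestion pipeline deadlock.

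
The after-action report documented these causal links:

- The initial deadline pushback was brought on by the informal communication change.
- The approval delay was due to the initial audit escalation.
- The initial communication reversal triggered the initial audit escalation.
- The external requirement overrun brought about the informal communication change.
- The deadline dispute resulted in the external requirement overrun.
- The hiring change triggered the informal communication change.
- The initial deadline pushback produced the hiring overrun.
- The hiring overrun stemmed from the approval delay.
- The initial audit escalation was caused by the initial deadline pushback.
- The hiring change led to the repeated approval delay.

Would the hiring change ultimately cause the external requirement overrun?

The hiring change leads to the repeated approval delay, the informal communication change, the initial deadline pushback, the initial audit escalation, the approval delay, the hiring overrun; the external requirement overrun is not among them.

No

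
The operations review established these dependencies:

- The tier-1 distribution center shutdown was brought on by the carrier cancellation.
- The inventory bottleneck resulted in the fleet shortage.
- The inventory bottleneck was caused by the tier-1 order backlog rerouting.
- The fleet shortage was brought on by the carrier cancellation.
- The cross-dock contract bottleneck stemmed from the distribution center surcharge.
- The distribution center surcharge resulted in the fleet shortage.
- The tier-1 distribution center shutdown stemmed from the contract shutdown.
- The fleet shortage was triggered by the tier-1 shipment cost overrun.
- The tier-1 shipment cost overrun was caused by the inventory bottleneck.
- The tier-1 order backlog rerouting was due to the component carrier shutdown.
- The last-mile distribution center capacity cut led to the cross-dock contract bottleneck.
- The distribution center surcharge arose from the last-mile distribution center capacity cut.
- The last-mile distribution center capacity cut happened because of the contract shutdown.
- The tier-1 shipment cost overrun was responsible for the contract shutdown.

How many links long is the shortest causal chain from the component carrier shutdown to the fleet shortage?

Shortest chain: the component carrier shutdown → the tier-1 order backlog rerouting → the inventory bottleneck → the fleet shortage.

3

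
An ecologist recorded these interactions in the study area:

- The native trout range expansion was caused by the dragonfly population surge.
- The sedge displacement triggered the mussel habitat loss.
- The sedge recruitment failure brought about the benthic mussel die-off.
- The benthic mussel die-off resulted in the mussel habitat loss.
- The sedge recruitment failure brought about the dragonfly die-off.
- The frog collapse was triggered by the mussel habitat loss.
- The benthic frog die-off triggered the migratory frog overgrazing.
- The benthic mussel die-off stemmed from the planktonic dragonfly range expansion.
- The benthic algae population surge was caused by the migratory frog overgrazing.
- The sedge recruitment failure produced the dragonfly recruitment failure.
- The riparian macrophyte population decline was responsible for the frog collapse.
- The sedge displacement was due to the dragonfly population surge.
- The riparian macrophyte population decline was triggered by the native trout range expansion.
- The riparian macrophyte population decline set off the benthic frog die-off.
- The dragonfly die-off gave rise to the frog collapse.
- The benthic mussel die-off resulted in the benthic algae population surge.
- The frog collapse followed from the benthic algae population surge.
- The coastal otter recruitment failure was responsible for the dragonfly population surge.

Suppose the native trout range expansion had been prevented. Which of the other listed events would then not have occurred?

Downstream of the native trout range expansion: the riparian macrophyte population decline, the benthic frog die-off, the migratory frog overgrazing, the benthic algae population surge, the frog collapse.
Of those, still caused via another path: the benthic algae population surge, the frog collapse.
The remainder have no surviving cause.

the benthic frog die-off, the migratory frog overgrazing, the riparian macrophyte population decline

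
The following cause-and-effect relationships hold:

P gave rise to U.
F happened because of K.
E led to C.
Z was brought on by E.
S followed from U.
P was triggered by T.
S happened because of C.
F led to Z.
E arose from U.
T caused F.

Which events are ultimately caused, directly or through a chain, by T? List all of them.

Direct effects: P, F.
2 steps out: U, Z.
3 steps out: E, S.
4 steps out: C.
Not reachable from it: K.

C, E, F, P, S, U, Z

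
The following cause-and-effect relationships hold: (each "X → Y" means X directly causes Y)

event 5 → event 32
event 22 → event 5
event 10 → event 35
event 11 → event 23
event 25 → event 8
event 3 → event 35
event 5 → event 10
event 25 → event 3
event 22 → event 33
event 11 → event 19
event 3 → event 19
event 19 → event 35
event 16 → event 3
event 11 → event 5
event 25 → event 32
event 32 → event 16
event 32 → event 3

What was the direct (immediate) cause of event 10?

Upstream contributors include event 22, event 11, but only event 5 feeds directly into event 10.

event 5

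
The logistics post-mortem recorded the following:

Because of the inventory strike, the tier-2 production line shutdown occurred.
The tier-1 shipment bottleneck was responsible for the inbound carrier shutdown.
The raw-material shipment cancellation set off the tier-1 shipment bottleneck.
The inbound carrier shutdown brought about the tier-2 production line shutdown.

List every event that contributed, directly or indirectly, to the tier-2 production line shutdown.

the inbound carrier shutdown, the inventory strike, the raw-material shipment cancellation, the tier-1 shipment bottleneck

Immediate causes of the tier-2 production line shutdown: the inbound carrier shutdown, the inventory strike.
Further upstream: the raw-material shipment cancellation, the tier-1 shipment bottleneck.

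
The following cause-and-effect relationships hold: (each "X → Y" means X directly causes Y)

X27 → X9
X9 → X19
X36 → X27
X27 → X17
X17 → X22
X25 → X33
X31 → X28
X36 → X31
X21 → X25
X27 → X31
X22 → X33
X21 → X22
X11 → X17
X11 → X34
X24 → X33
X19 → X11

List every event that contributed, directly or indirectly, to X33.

Immediate causes of X33: X22, X25, X24.
Further upstream: X36, X27, X21, X9, X19, X11, X17.

X11, X17, X19, X21, X22, X24, X25, X27, X36, X9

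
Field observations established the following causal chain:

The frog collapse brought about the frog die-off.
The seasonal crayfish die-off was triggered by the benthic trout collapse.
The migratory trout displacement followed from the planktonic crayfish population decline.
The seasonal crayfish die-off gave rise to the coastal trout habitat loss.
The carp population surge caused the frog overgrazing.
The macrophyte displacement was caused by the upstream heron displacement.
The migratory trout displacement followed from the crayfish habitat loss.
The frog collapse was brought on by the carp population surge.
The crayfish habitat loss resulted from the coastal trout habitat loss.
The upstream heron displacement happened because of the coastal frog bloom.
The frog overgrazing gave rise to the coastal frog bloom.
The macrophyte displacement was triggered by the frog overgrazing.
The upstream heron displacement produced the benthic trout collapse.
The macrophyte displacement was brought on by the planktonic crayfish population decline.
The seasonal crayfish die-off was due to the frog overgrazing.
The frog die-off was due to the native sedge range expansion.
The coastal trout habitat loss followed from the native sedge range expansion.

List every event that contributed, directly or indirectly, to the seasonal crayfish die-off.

the benthic trout collapse, the carp population surge, the coastal frog bloom, the frog overgrazing, the upstream heron displacement

Immediate causes of the seasonal crayfish die-off: the frog overgrazing, the benthic trout collapse.
Further upstream: the carp population surge, the coastal frog bloom, the upstream heron displacement.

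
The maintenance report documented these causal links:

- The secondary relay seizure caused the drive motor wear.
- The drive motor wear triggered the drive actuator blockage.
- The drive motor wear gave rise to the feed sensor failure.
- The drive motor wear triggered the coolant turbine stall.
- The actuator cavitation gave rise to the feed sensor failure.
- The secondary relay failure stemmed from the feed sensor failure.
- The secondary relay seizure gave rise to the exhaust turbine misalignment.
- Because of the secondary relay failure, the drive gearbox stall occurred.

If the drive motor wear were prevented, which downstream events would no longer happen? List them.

the coolant turbine stall, the drive actuator blockage

Downstream of the drive motor wear: the feed sensor failure, the secondary relay failure, the drive actuator blockage, the drive gearbox stall, the coolant turbine stall.
Of those, still caused via another path: the feed sensor failure, the secondary relay failure, the drive gearbox stall.
The remainder have no surviving cause.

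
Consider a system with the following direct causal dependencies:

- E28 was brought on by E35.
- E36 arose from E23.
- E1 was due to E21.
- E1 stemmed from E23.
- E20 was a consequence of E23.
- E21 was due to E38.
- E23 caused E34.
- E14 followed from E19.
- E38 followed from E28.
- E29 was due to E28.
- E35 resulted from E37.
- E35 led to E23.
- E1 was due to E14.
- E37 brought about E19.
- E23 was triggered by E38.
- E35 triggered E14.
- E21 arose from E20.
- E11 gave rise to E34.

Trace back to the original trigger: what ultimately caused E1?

Tracing upstream from E1: E1 ← E23 ← E35 ← E37.
E37 has no stated cause, so it is the root.

E37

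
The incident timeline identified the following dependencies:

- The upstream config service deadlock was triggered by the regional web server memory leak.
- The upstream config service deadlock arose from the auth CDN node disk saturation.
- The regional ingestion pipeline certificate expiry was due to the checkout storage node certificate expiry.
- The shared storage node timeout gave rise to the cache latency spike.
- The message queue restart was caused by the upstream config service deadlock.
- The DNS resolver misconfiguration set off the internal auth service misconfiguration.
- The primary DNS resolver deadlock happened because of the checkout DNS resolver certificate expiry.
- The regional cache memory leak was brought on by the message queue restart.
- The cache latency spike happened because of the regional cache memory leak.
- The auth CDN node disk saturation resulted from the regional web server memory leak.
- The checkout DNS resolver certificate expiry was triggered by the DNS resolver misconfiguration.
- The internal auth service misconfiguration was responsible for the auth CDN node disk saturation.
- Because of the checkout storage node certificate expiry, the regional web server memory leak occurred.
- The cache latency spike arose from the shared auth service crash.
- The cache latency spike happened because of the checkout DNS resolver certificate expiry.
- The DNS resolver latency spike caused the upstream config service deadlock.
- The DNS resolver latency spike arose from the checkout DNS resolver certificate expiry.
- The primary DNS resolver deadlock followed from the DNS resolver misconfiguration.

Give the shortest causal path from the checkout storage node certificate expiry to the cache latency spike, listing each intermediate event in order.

the checkout storage node certificate expiry → the regional web server memory leak → the upstream config service deadlock → the message queue restart → the regional cache memory leak → the cache latency spike

the checkout storage node certificate expiry → the regional web server memory leak
the regional web server memory leak → the upstream config service deadlock
the upstream config service deadlock → the message queue restart
the message queue restart → the regional cache memory leak
the regional cache memory leak → the cache latency spike
Length: 5 steps.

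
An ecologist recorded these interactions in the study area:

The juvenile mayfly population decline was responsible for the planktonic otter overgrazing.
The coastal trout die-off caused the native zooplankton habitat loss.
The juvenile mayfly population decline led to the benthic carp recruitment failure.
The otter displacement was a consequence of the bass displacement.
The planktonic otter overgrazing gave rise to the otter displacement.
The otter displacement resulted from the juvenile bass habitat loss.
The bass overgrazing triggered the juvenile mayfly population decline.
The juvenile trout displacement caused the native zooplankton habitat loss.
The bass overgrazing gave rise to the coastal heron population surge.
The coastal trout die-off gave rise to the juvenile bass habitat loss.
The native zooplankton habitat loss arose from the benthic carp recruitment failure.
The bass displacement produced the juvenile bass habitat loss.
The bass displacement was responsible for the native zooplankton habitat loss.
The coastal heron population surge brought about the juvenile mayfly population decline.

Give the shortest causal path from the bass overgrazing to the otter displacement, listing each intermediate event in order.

the bass overgrazing → the juvenile mayfly population decline → the planktonic otter overgrazing → the otter displacement

the bass overgrazing → the juvenile mayfly population decline
the juvenile mayfly population decline → the planktonic otter overgrazing
the planktonic otter overgrazing → the otter displacement
Length: 3 steps.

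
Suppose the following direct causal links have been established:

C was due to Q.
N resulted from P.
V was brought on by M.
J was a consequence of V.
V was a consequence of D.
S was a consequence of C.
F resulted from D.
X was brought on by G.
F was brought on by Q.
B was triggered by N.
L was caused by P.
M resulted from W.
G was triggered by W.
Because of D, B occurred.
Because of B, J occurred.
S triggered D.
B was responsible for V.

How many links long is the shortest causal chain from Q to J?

Shortest chain: Q → C → S → D → B → J.

5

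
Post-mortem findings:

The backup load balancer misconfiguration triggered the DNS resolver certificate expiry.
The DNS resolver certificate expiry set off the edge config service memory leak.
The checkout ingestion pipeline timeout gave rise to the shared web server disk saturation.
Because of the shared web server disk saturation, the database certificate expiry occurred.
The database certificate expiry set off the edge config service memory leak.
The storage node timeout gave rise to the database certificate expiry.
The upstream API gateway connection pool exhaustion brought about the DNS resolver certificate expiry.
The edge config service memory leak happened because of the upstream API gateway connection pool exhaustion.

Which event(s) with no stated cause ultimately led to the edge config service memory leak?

the backup load balancer misconfiguration, the checkout ingestion pipeline timeout, the storage node timeout, the upstream API gateway connection pool exhaustion

Tracing upstream from the edge config service memory leak: the edge config service memory leak ← the database certificate expiry ← the storage node timeout.
A separate upstream branch: the edge config service memory leak ← the database certificate expiry ← the shared web server disk saturation ← the checkout ingestion pipeline timeout.
A separate upstream branch: the edge config service memory leak ← the DNS resolver certificate expiry ← the backup load balancer misconfiguration.
A separate upstream branch: the edge config service memory leak ← the upstream API gateway connection pool exhaustion.
Each of those chain origins has no stated cause.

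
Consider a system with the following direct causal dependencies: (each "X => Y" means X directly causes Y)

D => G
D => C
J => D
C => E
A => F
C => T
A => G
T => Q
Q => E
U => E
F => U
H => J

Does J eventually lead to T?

There is a causal chain: J → D → C → T.

Yes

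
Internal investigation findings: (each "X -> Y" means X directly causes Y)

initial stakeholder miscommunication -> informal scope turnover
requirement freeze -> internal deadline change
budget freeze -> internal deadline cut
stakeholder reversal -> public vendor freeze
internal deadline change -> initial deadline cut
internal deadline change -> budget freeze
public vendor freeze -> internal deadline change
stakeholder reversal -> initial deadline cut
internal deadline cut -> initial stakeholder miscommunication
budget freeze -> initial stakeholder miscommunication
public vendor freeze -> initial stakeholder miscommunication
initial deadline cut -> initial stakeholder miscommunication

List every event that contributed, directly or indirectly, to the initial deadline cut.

the internal deadline change, the public vendor freeze, the requirement freeze, the stakeholder reversal

Immediate causes of the initial deadline cut: the stakeholder reversal, the internal deadline change.
Further upstream: the public vendor freeze, the requirement freeze.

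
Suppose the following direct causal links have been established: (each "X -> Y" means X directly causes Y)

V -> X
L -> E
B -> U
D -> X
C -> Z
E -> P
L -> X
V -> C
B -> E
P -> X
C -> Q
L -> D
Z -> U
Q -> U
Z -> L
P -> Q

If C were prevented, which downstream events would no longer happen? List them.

Downstream of C: Z, L, E, D, P, X, Q, U.
Of those, still caused via another path: E, P, X, Q, U.
The remainder have no surviving cause.

D, L, Z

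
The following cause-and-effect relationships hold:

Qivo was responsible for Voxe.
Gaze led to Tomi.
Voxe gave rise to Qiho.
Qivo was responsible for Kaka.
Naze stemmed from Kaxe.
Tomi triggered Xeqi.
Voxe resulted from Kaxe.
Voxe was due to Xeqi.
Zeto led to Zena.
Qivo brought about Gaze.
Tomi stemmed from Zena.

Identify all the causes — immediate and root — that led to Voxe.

Immediate causes of Voxe: Qivo, Kaxe, Xeqi.
Further upstream: Gaze, Zeto, Zena, Tomi.

Gaze, Kaxe, Qivo, Tomi, Xeqi, Zena, Zeto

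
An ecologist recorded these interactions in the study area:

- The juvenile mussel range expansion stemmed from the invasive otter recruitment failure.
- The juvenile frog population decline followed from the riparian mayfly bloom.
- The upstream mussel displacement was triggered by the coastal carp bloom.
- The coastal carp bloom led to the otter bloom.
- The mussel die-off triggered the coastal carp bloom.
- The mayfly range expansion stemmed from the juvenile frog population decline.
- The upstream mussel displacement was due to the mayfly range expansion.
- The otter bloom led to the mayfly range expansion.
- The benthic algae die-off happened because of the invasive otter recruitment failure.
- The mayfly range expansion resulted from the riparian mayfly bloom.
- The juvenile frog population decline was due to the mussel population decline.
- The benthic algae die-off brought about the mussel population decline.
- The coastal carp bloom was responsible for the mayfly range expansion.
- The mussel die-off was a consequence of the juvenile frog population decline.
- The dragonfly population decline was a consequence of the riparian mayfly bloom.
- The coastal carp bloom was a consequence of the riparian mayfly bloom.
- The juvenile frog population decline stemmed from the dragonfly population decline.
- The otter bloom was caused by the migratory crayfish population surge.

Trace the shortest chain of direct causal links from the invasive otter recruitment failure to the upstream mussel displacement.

the invasive otter recruitment failure → the benthic algae die-off
the benthic algae die-off → the mussel population decline
the mussel population decline → the juvenile frog population decline
the juvenile frog population decline → the mayfly range expansion
the mayfly range expansion → the upstream mussel displacement
Length: 5 steps.

the invasive otter recruitment failure → the benthic algae die-off → the mussel population decline → the juvenile frog population decline → the mayfly range expansion → the upstream mussel displacement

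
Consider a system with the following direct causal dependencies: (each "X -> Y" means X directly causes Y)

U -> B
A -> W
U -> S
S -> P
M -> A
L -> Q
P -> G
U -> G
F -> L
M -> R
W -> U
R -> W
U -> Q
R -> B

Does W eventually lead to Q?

There is a causal chain: W → U → Q.

Yes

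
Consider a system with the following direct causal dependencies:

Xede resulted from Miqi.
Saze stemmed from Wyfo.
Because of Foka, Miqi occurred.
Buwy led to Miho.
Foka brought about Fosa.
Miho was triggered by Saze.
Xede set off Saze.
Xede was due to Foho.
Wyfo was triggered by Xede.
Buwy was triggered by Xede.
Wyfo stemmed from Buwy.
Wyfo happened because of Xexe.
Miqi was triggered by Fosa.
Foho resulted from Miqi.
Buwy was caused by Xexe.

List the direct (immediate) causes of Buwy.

Upstream contributors include Foka, Fosa, Miqi, Foho, but only Xede, Xexe feed directly into Buwy.

Xede, Xexe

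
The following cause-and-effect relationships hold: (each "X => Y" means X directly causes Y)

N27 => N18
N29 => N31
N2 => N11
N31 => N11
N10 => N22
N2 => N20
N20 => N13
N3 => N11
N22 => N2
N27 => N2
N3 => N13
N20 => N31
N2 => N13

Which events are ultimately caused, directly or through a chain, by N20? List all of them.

N11, N13, N31

Direct effects: N31, N13.
2 steps out: N11.
Not reachable from it: N27, N18, N10, N3, N22, N29, N2.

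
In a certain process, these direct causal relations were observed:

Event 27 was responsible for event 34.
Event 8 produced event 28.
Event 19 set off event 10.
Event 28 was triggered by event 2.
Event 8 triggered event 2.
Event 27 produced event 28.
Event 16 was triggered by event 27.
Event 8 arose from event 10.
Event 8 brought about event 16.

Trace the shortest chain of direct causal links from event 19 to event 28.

event 19 → event 10 → event 8 → event 28

event 19 → event 10
event 10 → event 8
event 8 → event 28
Length: 3 steps.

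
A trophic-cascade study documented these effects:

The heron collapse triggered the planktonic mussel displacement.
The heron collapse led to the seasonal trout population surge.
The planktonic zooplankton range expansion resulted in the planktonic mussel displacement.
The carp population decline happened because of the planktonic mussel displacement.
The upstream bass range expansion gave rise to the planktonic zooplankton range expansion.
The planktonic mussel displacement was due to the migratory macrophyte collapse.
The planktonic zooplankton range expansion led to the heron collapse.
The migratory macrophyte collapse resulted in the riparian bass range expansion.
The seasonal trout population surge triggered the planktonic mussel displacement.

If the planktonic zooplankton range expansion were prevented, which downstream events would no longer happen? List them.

the heron collapse, the seasonal trout population surge

Downstream of the planktonic zooplankton range expansion: the heron collapse, the seasonal trout population surge, the planktonic mussel displacement, the carp population decline.
Of those, still caused via another path: the planktonic mussel displacement, the carp population decline.
The remainder have no surviving cause.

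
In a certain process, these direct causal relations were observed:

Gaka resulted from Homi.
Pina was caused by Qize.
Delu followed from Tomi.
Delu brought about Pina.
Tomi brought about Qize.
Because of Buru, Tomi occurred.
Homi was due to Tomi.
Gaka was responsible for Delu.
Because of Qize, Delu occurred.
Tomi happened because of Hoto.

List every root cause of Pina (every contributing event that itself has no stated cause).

Tracing upstream from Pina: Pina ← Qize ← Tomi ← Hoto.
A separate upstream branch: Pina ← Qize ← Tomi ← Buru.
Each of those chain origins has no stated cause.

Buru, Hoto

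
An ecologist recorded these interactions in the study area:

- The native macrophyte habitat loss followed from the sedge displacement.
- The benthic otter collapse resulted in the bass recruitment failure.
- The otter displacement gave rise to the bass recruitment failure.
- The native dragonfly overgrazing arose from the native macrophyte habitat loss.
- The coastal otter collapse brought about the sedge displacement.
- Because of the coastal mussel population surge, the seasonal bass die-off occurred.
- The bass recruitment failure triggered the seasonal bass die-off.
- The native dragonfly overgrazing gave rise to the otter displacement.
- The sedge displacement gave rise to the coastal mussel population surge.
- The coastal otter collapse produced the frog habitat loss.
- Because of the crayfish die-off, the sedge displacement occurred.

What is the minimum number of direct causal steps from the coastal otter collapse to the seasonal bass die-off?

Shortest chain: the coastal otter collapse → the sedge displacement → the coastal mussel population surge → the seasonal bass die-off.

3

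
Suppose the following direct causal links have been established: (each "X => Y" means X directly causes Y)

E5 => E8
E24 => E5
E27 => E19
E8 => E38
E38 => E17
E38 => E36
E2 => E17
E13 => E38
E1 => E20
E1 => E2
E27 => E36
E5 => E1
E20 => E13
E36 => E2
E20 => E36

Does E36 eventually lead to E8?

No

E36 leads to E2, E17; E8 is not among them.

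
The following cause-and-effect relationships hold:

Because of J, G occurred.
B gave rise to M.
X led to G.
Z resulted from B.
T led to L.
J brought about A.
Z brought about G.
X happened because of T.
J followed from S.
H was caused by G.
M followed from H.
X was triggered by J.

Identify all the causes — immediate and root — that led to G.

Immediate causes of G: J, Z, X.
Further upstream: S, T, B.

B, J, S, T, X, Z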